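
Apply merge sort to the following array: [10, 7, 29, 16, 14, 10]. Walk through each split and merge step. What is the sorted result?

Merge sort trace:

Split: [10, 7, 29, 16, 14, 10] -> [10, 7, 29] and [16, 14, 10]
  Split: [10, 7, 29] -> [10] and [7, 29]
    Split: [7, 29] -> [7] and [29]
    Merge: [7] + [29] -> [7, 29]
  Merge: [10] + [7, 29] -> [7, 10, 29]
  Split: [16, 14, 10] -> [16] and [14, 10]
    Split: [14, 10] -> [14] and [10]
    Merge: [14] + [10] -> [10, 14]
  Merge: [16] + [10, 14] -> [10, 14, 16]
Merge: [7, 10, 29] + [10, 14, 16] -> [7, 10, 10, 14, 16, 29]

Final sorted array: [7, 10, 10, 14, 16, 29]

The merge sort proceeds by recursively splitting the array and merging sorted halves.
After all merges, the sorted array is [7, 10, 10, 14, 16, 29].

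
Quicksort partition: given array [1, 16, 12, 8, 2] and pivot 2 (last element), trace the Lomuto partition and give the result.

Lomuto partition with pivot = 2:

Initial array: [1, 16, 12, 8, 2]

arr[0]=1 <= 2: swap with position 0, array becomes [1, 16, 12, 8, 2]
arr[1]=16 > 2: no swap
arr[2]=12 > 2: no swap
arr[3]=8 > 2: no swap

Place pivot at position 1: [1, 2, 12, 8, 16]
Pivot position: 1

After partitioning with pivot 2, the array becomes [1, 2, 12, 8, 16]. The pivot is placed at index 1. All elements to the left of the pivot are <= 2, and all elements to the right are > 2.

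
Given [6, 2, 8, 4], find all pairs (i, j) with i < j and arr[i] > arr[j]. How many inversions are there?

Finding inversions in [6, 2, 8, 4]:

(0, 1): arr[0]=6 > arr[1]=2
(0, 3): arr[0]=6 > arr[3]=4
(2, 3): arr[2]=8 > arr[3]=4

Total inversions: 3

The array has 3 inversion(s): (0,1), (0,3), (2,3). Each pair (i,j) satisfies i < j and arr[i] > arr[j].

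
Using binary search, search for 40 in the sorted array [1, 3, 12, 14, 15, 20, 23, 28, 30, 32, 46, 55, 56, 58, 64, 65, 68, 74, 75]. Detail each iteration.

Binary search for 40 in [1, 3, 12, 14, 15, 20, 23, 28, 30, 32, 46, 55, 56, 58, 64, 65, 68, 74, 75]:

lo=0, hi=18, mid=9, arr[mid]=32 -> 32 < 40, search right half
lo=10, hi=18, mid=14, arr[mid]=64 -> 64 > 40, search left half
lo=10, hi=13, mid=11, arr[mid]=55 -> 55 > 40, search left half
lo=10, hi=10, mid=10, arr[mid]=46 -> 46 > 40, search left half
lo=10 > hi=9, target 40 not found

Binary search determines that 40 is not in the array after 4 comparisons. The search space was exhausted without finding the target.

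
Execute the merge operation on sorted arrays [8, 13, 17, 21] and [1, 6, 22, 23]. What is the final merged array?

Merging process:

Compare 8 vs 1: take 1 from right. Merged: [1]
Compare 8 vs 6: take 6 from right. Merged: [1, 6]
Compare 8 vs 22: take 8 from left. Merged: [1, 6, 8]
Compare 13 vs 22: take 13 from left. Merged: [1, 6, 8, 13]
Compare 17 vs 22: take 17 from left. Merged: [1, 6, 8, 13, 17]
Compare 21 vs 22: take 21 from left. Merged: [1, 6, 8, 13, 17, 21]
Append remaining from right: [22, 23]. Merged: [1, 6, 8, 13, 17, 21, 22, 23]

Final merged array: [1, 6, 8, 13, 17, 21, 22, 23]
Total comparisons: 6

The merged array is [1, 6, 8, 13, 17, 21, 22, 23], requiring 6 comparisons. The merge step runs in O(n) time where n is the total number of elements.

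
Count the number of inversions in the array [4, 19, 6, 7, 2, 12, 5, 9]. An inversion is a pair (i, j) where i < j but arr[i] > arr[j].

Finding inversions in [4, 19, 6, 7, 2, 12, 5, 9]:

(0, 4): arr[0]=4 > arr[4]=2
(1, 2): arr[1]=19 > arr[2]=6
(1, 3): arr[1]=19 > arr[3]=7
(1, 4): arr[1]=19 > arr[4]=2
(1, 5): arr[1]=19 > arr[5]=12
(1, 6): arr[1]=19 > arr[6]=5
(1, 7): arr[1]=19 > arr[7]=9
(2, 4): arr[2]=6 > arr[4]=2
(2, 6): arr[2]=6 > arr[6]=5
(3, 4): arr[3]=7 > arr[4]=2
(3, 6): arr[3]=7 > arr[6]=5
(5, 6): arr[5]=12 > arr[6]=5
(5, 7): arr[5]=12 > arr[7]=9

Total inversions: 13

The array has 13 inversion(s): (0,4), (1,2), (1,3), (1,4), (1,5), (1,6), (1,7), (2,4), (2,6), (3,4), (3,6), (5,6), (5,7). Each pair (i,j) satisfies i < j and arr[i] > arr[j].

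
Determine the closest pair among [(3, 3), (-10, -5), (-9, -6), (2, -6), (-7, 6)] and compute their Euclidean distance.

Computing all pairwise distances among 5 points:

d((3, 3), (-10, -5)) = 15.2643
d((3, 3), (-9, -6)) = 15.0
d((3, 3), (2, -6)) = 9.0554
d((3, 3), (-7, 6)) = 10.4403
d((-10, -5), (-9, -6)) = 1.4142 <-- minimum
d((-10, -5), (2, -6)) = 12.0416
d((-10, -5), (-7, 6)) = 11.4018
d((-9, -6), (2, -6)) = 11.0
d((-9, -6), (-7, 6)) = 12.1655
d((2, -6), (-7, 6)) = 15.0

Closest pair: (-10, -5) and (-9, -6) with distance 1.4142

The closest pair is (-10, -5) and (-9, -6) with Euclidean distance 1.4142. For 5 points, brute-force pairwise comparison is shown above. For large n, the divide-and-conquer algorithm (sort by x, recurse on halves, check the dividing strip) achieves O(n log n).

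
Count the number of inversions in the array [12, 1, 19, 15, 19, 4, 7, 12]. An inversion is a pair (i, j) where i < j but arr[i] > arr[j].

Finding inversions in [12, 1, 19, 15, 19, 4, 7, 12]:

(0, 1): arr[0]=12 > arr[1]=1
(0, 5): arr[0]=12 > arr[5]=4
(0, 6): arr[0]=12 > arr[6]=7
(2, 3): arr[2]=19 > arr[3]=15
(2, 5): arr[2]=19 > arr[5]=4
(2, 6): arr[2]=19 > arr[6]=7
(2, 7): arr[2]=19 > arr[7]=12
(3, 5): arr[3]=15 > arr[5]=4
(3, 6): arr[3]=15 > arr[6]=7
(3, 7): arr[3]=15 > arr[7]=12
(4, 5): arr[4]=19 > arr[5]=4
(4, 6): arr[4]=19 > arr[6]=7
(4, 7): arr[4]=19 > arr[7]=12

Total inversions: 13

The array has 13 inversion(s): (0,1), (0,5), (0,6), (2,3), (2,5), (2,6), (2,7), (3,5), (3,6), (3,7), (4,5), (4,6), (4,7). Each pair (i,j) satisfies i < j and arr[i] > arr[j].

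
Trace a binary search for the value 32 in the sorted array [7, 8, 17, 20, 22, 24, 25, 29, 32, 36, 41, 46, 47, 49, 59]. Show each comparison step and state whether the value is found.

Binary search for 32 in [7, 8, 17, 20, 22, 24, 25, 29, 32, 36, 41, 46, 47, 49, 59]:

lo=0, hi=14, mid=7, arr[mid]=29 -> 29 < 32, search right half
lo=8, hi=14, mid=11, arr[mid]=46 -> 46 > 32, search left half
lo=8, hi=10, mid=9, arr[mid]=36 -> 36 > 32, search left half
lo=8, hi=8, mid=8, arr[mid]=32 -> Found target at index 8!

Binary search finds 32 at index 8 after 4 comparisons. The search repeatedly halves the search space by comparing with the middle element.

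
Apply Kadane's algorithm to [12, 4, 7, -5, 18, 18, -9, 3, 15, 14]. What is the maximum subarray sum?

Using Kadane's algorithm on [12, 4, 7, -5, 18, 18, -9, 3, 15, 14]:

Scanning through the array:
Position 1 (value 4): max_ending_here = 16, max_so_far = 16
Position 2 (value 7): max_ending_here = 23, max_so_far = 23
Position 3 (value -5): max_ending_here = 18, max_so_far = 23
Position 4 (value 18): max_ending_here = 36, max_so_far = 36
Position 5 (value 18): max_ending_here = 54, max_so_far = 54
Position 6 (value -9): max_ending_here = 45, max_so_far = 54
Position 7 (value 3): max_ending_here = 48, max_so_far = 54
Position 8 (value 15): max_ending_here = 63, max_so_far = 63
Position 9 (value 14): max_ending_here = 77, max_so_far = 77

Maximum subarray: [12, 4, 7, -5, 18, 18, -9, 3, 15, 14]
Maximum sum: 77

The maximum subarray is [12, 4, 7, -5, 18, 18, -9, 3, 15, 14] with sum 77. This subarray runs from index 0 to index 9.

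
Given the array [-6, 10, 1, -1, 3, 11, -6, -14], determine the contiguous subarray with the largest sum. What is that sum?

Using Kadane's algorithm on [-6, 10, 1, -1, 3, 11, -6, -14]:

Scanning through the array:
Position 1 (value 10): max_ending_here = 10, max_so_far = 10
Position 2 (value 1): max_ending_here = 11, max_so_far = 11
Position 3 (value -1): max_ending_here = 10, max_so_far = 11
Position 4 (value 3): max_ending_here = 13, max_so_far = 13
Position 5 (value 11): max_ending_here = 24, max_so_far = 24
Position 6 (value -6): max_ending_here = 18, max_so_far = 24
Position 7 (value -14): max_ending_here = 4, max_so_far = 24

Maximum subarray: [10, 1, -1, 3, 11]
Maximum sum: 24

The maximum subarray is [10, 1, -1, 3, 11] with sum 24. This subarray runs from index 1 to index 5.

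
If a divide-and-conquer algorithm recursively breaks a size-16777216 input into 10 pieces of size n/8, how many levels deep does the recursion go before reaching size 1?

For divide and conquer with division factor 8:

Problem sizes at each level:
Level 0: 16777216
Level 1: 2097152
Level 2: 262144
Level 3: 32768
Level 4: 4096
Level 5: 512
Level 6: 64
Level 7: 8
Level 8: 1

The root is level 0 and the size-1 base case is level 8 (the tree spans levels 0 through 8, i.e. 9 levels counting the root), so the depth is the number of divisions: log_8(16777216) = 8

The recursion tree depth is log_8(16777216) = 8. At each level, the problem size is divided by 8, so it takes 8 divisions to reduce to a base case of size 1. The algorithm makes 10 recursive calls at each level.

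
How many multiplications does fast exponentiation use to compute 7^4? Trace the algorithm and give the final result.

Computing 7^4 by squaring (build up from 7^1; each line after the first costs one multiplication):

7^1 = 7
7^2 = (7^1)^2 = 7^2 = 49
7^4 = (7^2)^2 = 49^2 = 2401

Result: 2401
Multiplications needed: 2 (2 lines after 7^1)

7^4 = 2401. Using exponentiation by squaring, this requires 2 multiplications. The key idea: if the exponent is even, square the half-power; if odd, multiply by the base once.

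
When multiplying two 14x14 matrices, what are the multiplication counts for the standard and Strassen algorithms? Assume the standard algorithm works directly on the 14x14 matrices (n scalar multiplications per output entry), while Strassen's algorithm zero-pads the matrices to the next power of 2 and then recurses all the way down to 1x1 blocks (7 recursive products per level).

Matrix multiplication for 14x14 matrices:

Strassen's algorithm requires power-of-2 dimensions. Pad 14x14 to 16x16 (next power of 2).

Standard algorithm: 14^3 = 2744 multiplications
Strassen's algorithm: 7^(log2(16)) = 7^4 = 2401 multiplications
Savings: 2744 - 2401 = 343 multiplications

Standard: 2744 multiplications (14^3). Strassen: 2401 multiplications (7^4, after padding to 16x16). Strassen reduces 8 recursive multiplications to 7 at each level.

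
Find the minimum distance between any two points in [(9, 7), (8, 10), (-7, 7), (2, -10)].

Computing all pairwise distances among 4 points:

d((9, 7), (8, 10)) = 3.1623 <-- minimum
d((9, 7), (-7, 7)) = 16.0
d((9, 7), (2, -10)) = 18.3848
d((8, 10), (-7, 7)) = 15.2971
d((8, 10), (2, -10)) = 20.8806
d((-7, 7), (2, -10)) = 19.2354

Closest pair: (9, 7) and (8, 10) with distance 3.1623

The closest pair is (9, 7) and (8, 10) with Euclidean distance 3.1623. For 4 points, brute-force pairwise comparison is shown above. For large n, the divide-and-conquer algorithm (sort by x, recurse on halves, check the dividing strip) achieves O(n log n).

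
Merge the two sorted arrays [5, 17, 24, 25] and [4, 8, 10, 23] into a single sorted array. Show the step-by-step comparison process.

Merging process:

Compare 5 vs 4: take 4 from right. Merged: [4]
Compare 5 vs 8: take 5 from left. Merged: [4, 5]
Compare 17 vs 8: take 8 from right. Merged: [4, 5, 8]
Compare 17 vs 10: take 10 from right. Merged: [4, 5, 8, 10]
Compare 17 vs 23: take 17 from left. Merged: [4, 5, 8, 10, 17]
Compare 24 vs 23: take 23 from right. Merged: [4, 5, 8, 10, 17, 23]
Append remaining from left: [24, 25]. Merged: [4, 5, 8, 10, 17, 23, 24, 25]

Final merged array: [4, 5, 8, 10, 17, 23, 24, 25]
Total comparisons: 6

The merged array is [4, 5, 8, 10, 17, 23, 24, 25], requiring 6 comparisons. The merge step runs in O(n) time where n is the total number of elements.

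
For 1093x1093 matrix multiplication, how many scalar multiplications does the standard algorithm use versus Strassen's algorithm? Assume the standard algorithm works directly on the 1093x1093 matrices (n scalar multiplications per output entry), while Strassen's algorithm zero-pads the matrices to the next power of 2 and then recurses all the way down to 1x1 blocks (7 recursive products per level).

Matrix multiplication for 1093x1093 matrices:

Strassen's algorithm requires power-of-2 dimensions. Pad 1093x1093 to 2048x2048 (next power of 2).

Standard algorithm: 1093^3 = 1305751357 multiplications
Strassen's algorithm: 7^(log2(2048)) = 7^11 = 1977326743 multiplications
Difference: 1305751357 - 1977326743 = -671575386 (Strassen uses MORE here due to padding overhead — for small or just-over-power-of-2 n, padding can outweigh the per-level savings)

Standard: 1305751357 multiplications (1093^3). Strassen: 1977326743 multiplications (7^11, after padding to 2048x2048). Strassen reduces 8 recursive multiplications to 7 at each level.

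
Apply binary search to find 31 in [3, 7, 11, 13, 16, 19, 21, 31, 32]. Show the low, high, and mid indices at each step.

Binary search for 31 in [3, 7, 11, 13, 16, 19, 21, 31, 32]:

lo=0, hi=8, mid=4, arr[mid]=16 -> 16 < 31, search right half
lo=5, hi=8, mid=6, arr[mid]=21 -> 21 < 31, search right half
lo=7, hi=8, mid=7, arr[mid]=31 -> Found target at index 7!

Binary search finds 31 at index 7 after 3 comparisons. The search repeatedly halves the search space by comparing with the middle element.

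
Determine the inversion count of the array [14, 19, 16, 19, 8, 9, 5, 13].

Finding inversions in [14, 19, 16, 19, 8, 9, 5, 13]:

(0, 4): arr[0]=14 > arr[4]=8
(0, 5): arr[0]=14 > arr[5]=9
(0, 6): arr[0]=14 > arr[6]=5
(0, 7): arr[0]=14 > arr[7]=13
(1, 2): arr[1]=19 > arr[2]=16
(1, 4): arr[1]=19 > arr[4]=8
(1, 5): arr[1]=19 > arr[5]=9
(1, 6): arr[1]=19 > arr[6]=5
(1, 7): arr[1]=19 > arr[7]=13
(2, 4): arr[2]=16 > arr[4]=8
(2, 5): arr[2]=16 > arr[5]=9
(2, 6): arr[2]=16 > arr[6]=5
(2, 7): arr[2]=16 > arr[7]=13
(3, 4): arr[3]=19 > arr[4]=8
(3, 5): arr[3]=19 > arr[5]=9
(3, 6): arr[3]=19 > arr[6]=5
(3, 7): arr[3]=19 > arr[7]=13
(4, 6): arr[4]=8 > arr[6]=5
(5, 6): arr[5]=9 > arr[6]=5

Total inversions: 19

The array has 19 inversion(s): (0,4), (0,5), (0,6), (0,7), (1,2), (1,4), (1,5), (1,6), (1,7), (2,4), (2,5), (2,6), (2,7), (3,4), (3,5), (3,6), (3,7), (4,6), (5,6). Each pair (i,j) satisfies i < j and arr[i] > arr[j].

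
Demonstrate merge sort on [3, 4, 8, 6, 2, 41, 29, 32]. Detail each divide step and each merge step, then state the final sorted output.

Merge sort trace:

Split: [3, 4, 8, 6, 2, 41, 29, 32] -> [3, 4, 8, 6] and [2, 41, 29, 32]
  Split: [3, 4, 8, 6] -> [3, 4] and [8, 6]
    Split: [3, 4] -> [3] and [4]
    Merge: [3] + [4] -> [3, 4]
    Split: [8, 6] -> [8] and [6]
    Merge: [8] + [6] -> [6, 8]
  Merge: [3, 4] + [6, 8] -> [3, 4, 6, 8]
  Split: [2, 41, 29, 32] -> [2, 41] and [29, 32]
    Split: [2, 41] -> [2] and [41]
    Merge: [2] + [41] -> [2, 41]
    Split: [29, 32] -> [29] and [32]
    Merge: [29] + [32] -> [29, 32]
  Merge: [2, 41] + [29, 32] -> [2, 29, 32, 41]
Merge: [3, 4, 6, 8] + [2, 29, 32, 41] -> [2, 3, 4, 6, 8, 29, 32, 41]

Final sorted array: [2, 3, 4, 6, 8, 29, 32, 41]

The merge sort proceeds by recursively splitting the array and merging sorted halves.
After all merges, the sorted array is [2, 3, 4, 6, 8, 29, 32, 41].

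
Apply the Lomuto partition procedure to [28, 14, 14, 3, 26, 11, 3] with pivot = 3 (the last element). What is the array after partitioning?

Lomuto partition with pivot = 3:

Initial array: [28, 14, 14, 3, 26, 11, 3]

arr[0]=28 > 3: no swap
arr[1]=14 > 3: no swap
arr[2]=14 > 3: no swap
arr[3]=3 <= 3: swap with position 0, array becomes [3, 14, 14, 28, 26, 11, 3]
arr[4]=26 > 3: no swap
arr[5]=11 > 3: no swap

Place pivot at position 1: [3, 3, 14, 28, 26, 11, 14]
Pivot position: 1

After partitioning with pivot 3, the array becomes [3, 3, 14, 28, 26, 11, 14]. The pivot is placed at index 1. All elements to the left of the pivot are <= 3, and all elements to the right are > 3.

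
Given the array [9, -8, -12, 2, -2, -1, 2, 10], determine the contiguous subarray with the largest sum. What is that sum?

Using Kadane's algorithm on [9, -8, -12, 2, -2, -1, 2, 10]:

Scanning through the array:
Position 1 (value -8): max_ending_here = 1, max_so_far = 9
Position 2 (value -12): max_ending_here = -11, max_so_far = 9
Position 3 (value 2): max_ending_here = 2, max_so_far = 9
Position 4 (value -2): max_ending_here = 0, max_so_far = 9
Position 5 (value -1): max_ending_here = -1, max_so_far = 9
Position 6 (value 2): max_ending_here = 2, max_so_far = 9
Position 7 (value 10): max_ending_here = 12, max_so_far = 12

Maximum subarray: [2, 10]
Maximum sum: 12

The maximum subarray is [2, 10] with sum 12. This subarray runs from index 6 to index 7.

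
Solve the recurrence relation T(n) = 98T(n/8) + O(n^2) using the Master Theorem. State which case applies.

Master Theorem for T(n) = 98T(n/8) + O(n^2):

a = 98, b = 8, c = 2
log_b(a) = log_8(98) = 2.2049

Case 1: c = 2 < log_8(98) = 2.2049
T(n) = O(n^(log_8 98))

For T(n) = 98T(n/8) + O(n^2): log_8(98) = 2.2049. This is Case 1 of the Master Theorem (c < log_b(a), work dominated by leaves), giving O(n^(log_8 98)).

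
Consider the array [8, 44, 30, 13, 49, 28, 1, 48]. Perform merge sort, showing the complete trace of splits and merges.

Merge sort trace:

Split: [8, 44, 30, 13, 49, 28, 1, 48] -> [8, 44, 30, 13] and [49, 28, 1, 48]
  Split: [8, 44, 30, 13] -> [8, 44] and [30, 13]
    Split: [8, 44] -> [8] and [44]
    Merge: [8] + [44] -> [8, 44]
    Split: [30, 13] -> [30] and [13]
    Merge: [30] + [13] -> [13, 30]
  Merge: [8, 44] + [13, 30] -> [8, 13, 30, 44]
  Split: [49, 28, 1, 48] -> [49, 28] and [1, 48]
    Split: [49, 28] -> [49] and [28]
    Merge: [49] + [28] -> [28, 49]
    Split: [1, 48] -> [1] and [48]
    Merge: [1] + [48] -> [1, 48]
  Merge: [28, 49] + [1, 48] -> [1, 28, 48, 49]
Merge: [8, 13, 30, 44] + [1, 28, 48, 49] -> [1, 8, 13, 28, 30, 44, 48, 49]

Final sorted array: [1, 8, 13, 28, 30, 44, 48, 49]

The merge sort proceeds by recursively splitting the array and merging sorted halves.
After all merges, the sorted array is [1, 8, 13, 28, 30, 44, 48, 49].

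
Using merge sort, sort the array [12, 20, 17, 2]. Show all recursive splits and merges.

Merge sort trace:

Split: [12, 20, 17, 2] -> [12, 20] and [17, 2]
  Split: [12, 20] -> [12] and [20]
  Merge: [12] + [20] -> [12, 20]
  Split: [17, 2] -> [17] and [2]
  Merge: [17] + [2] -> [2, 17]
Merge: [12, 20] + [2, 17] -> [2, 12, 17, 20]

Final sorted array: [2, 12, 17, 20]

The merge sort proceeds by recursively splitting the array and merging sorted halves.
After all merges, the sorted array is [2, 12, 17, 20].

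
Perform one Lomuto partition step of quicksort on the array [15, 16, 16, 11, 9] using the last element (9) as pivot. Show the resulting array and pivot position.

Lomuto partition with pivot = 9:

Initial array: [15, 16, 16, 11, 9]

arr[0]=15 > 9: no swap
arr[1]=16 > 9: no swap
arr[2]=16 > 9: no swap
arr[3]=11 > 9: no swap

Place pivot at position 0: [9, 16, 16, 11, 15]
Pivot position: 0

After partitioning with pivot 9, the array becomes [9, 16, 16, 11, 15]. The pivot is placed at index 0. All elements to the left of the pivot are <= 9, and all elements to the right are > 9.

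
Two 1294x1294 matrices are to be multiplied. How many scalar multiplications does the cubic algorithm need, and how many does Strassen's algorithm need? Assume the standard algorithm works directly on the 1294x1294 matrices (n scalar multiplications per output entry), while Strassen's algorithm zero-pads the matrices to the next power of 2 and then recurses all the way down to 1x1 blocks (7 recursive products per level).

Matrix multiplication for 1294x1294 matrices:

Strassen's algorithm requires power-of-2 dimensions. Pad 1294x1294 to 2048x2048 (next power of 2).

Standard algorithm: 1294^3 = 2166720184 multiplications
Strassen's algorithm: 7^(log2(2048)) = 7^11 = 1977326743 multiplications
Savings: 2166720184 - 1977326743 = 189393441 multiplications

Standard: 2166720184 multiplications (1294^3). Strassen: 1977326743 multiplications (7^11, after padding to 2048x2048). Strassen reduces 8 recursive multiplications to 7 at each level.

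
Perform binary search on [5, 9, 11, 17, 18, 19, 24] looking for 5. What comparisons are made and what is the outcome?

Binary search for 5 in [5, 9, 11, 17, 18, 19, 24]:

lo=0, hi=6, mid=3, arr[mid]=17 -> 17 > 5, search left half
lo=0, hi=2, mid=1, arr[mid]=9 -> 9 > 5, search left half
lo=0, hi=0, mid=0, arr[mid]=5 -> Found target at index 0!

Binary search finds 5 at index 0 after 3 comparisons. The search repeatedly halves the search space by comparing with the middle element.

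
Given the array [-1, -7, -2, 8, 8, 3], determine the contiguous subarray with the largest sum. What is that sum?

Using Kadane's algorithm on [-1, -7, -2, 8, 8, 3]:

Scanning through the array:
Position 1 (value -7): max_ending_here = -7, max_so_far = -1
Position 2 (value -2): max_ending_here = -2, max_so_far = -1
Position 3 (value 8): max_ending_here = 8, max_so_far = 8
Position 4 (value 8): max_ending_here = 16, max_so_far = 16
Position 5 (value 3): max_ending_here = 19, max_so_far = 19

Maximum subarray: [8, 8, 3]
Maximum sum: 19

The maximum subarray is [8, 8, 3] with sum 19. This subarray runs from index 3 to index 5.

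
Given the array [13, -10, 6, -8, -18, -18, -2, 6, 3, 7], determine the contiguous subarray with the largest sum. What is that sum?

Using Kadane's algorithm on [13, -10, 6, -8, -18, -18, -2, 6, 3, 7]:

Scanning through the array:
Position 1 (value -10): max_ending_here = 3, max_so_far = 13
Position 2 (value 6): max_ending_here = 9, max_so_far = 13
Position 3 (value -8): max_ending_here = 1, max_so_far = 13
Position 4 (value -18): max_ending_here = -17, max_so_far = 13
Position 5 (value -18): max_ending_here = -18, max_so_far = 13
Position 6 (value -2): max_ending_here = -2, max_so_far = 13
Position 7 (value 6): max_ending_here = 6, max_so_far = 13
Position 8 (value 3): max_ending_here = 9, max_so_far = 13
Position 9 (value 7): max_ending_here = 16, max_so_far = 16

Maximum subarray: [6, 3, 7]
Maximum sum: 16

The maximum subarray is [6, 3, 7] with sum 16. This subarray runs from index 7 to index 9.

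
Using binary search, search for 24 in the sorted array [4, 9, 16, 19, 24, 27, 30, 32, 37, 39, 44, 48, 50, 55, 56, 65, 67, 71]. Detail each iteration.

Binary search for 24 in [4, 9, 16, 19, 24, 27, 30, 32, 37, 39, 44, 48, 50, 55, 56, 65, 67, 71]:

lo=0, hi=17, mid=8, arr[mid]=37 -> 37 > 24, search left half
lo=0, hi=7, mid=3, arr[mid]=19 -> 19 < 24, search right half
lo=4, hi=7, mid=5, arr[mid]=27 -> 27 > 24, search left half
lo=4, hi=4, mid=4, arr[mid]=24 -> Found target at index 4!

Binary search finds 24 at index 4 after 4 comparisons. The search repeatedly halves the search space by comparing with the middle element.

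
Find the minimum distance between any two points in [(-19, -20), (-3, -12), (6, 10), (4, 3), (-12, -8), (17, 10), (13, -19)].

Computing all pairwise distances among 7 points:

d((-19, -20), (-3, -12)) = 17.8885
d((-19, -20), (6, 10)) = 39.0512
d((-19, -20), (4, 3)) = 32.5269
d((-19, -20), (-12, -8)) = 13.8924
d((-19, -20), (17, 10)) = 46.8615
d((-19, -20), (13, -19)) = 32.0156
d((-3, -12), (6, 10)) = 23.7697
d((-3, -12), (4, 3)) = 16.5529
d((-3, -12), (-12, -8)) = 9.8489
d((-3, -12), (17, 10)) = 29.7321
d((-3, -12), (13, -19)) = 17.4642
d((6, 10), (4, 3)) = 7.2801 <-- minimum
d((6, 10), (-12, -8)) = 25.4558
d((6, 10), (17, 10)) = 11.0
d((6, 10), (13, -19)) = 29.8329
d((4, 3), (-12, -8)) = 19.4165
d((4, 3), (17, 10)) = 14.7648
d((4, 3), (13, -19)) = 23.7697
d((-12, -8), (17, 10)) = 34.1321
d((-12, -8), (13, -19)) = 27.313
d((17, 10), (13, -19)) = 29.2746

Closest pair: (6, 10) and (4, 3) with distance 7.2801

The closest pair is (6, 10) and (4, 3) with Euclidean distance 7.2801. For 7 points, brute-force pairwise comparison is shown above. For large n, the divide-and-conquer algorithm (sort by x, recurse on halves, check the dividing strip) achieves O(n log n).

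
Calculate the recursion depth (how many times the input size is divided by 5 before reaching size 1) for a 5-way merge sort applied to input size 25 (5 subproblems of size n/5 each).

For divide and conquer with division factor 5:

Problem sizes at each level:
Level 0: 25
Level 1: 5
Level 2: 1

The root is level 0 and the size-1 base case is level 2 (the tree spans levels 0 through 2, i.e. 3 levels counting the root), so the depth is the number of divisions: log_5(25) = 2

The recursion tree depth is log_5(25) = 2. At each level, the problem size is divided by 5, so it takes 2 divisions to reduce to a base case of size 1. The algorithm makes 5 recursive calls at each level.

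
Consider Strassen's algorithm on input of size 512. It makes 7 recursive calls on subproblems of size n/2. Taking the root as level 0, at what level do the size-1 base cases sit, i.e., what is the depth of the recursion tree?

For divide and conquer with division factor 2:

Problem sizes at each level:
Level 0: 512
Level 1: 256
Level 2: 128
Level 3: 64
Level 4: 32
Level 5: 16
Level 6: 8
Level 7: 4
Level 8: 2
Level 9: 1

The root is level 0 and the size-1 base case is level 9 (the tree spans levels 0 through 9, i.e. 10 levels counting the root), so the depth is the number of divisions: log_2(512) = 9

The recursion tree depth is log_2(512) = 9. At each level, the problem size is divided by 2, so it takes 9 divisions to reduce to a base case of size 1. The algorithm makes 7 recursive calls at each level.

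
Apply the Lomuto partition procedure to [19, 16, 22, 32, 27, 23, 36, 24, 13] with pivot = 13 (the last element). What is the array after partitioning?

Lomuto partition with pivot = 13:

Initial array: [19, 16, 22, 32, 27, 23, 36, 24, 13]

arr[0]=19 > 13: no swap
arr[1]=16 > 13: no swap
arr[2]=22 > 13: no swap
arr[3]=32 > 13: no swap
arr[4]=27 > 13: no swap
arr[5]=23 > 13: no swap
arr[6]=36 > 13: no swap
arr[7]=24 > 13: no swap

Place pivot at position 0: [13, 16, 22, 32, 27, 23, 36, 24, 19]
Pivot position: 0

After partitioning with pivot 13, the array becomes [13, 16, 22, 32, 27, 23, 36, 24, 19]. The pivot is placed at index 0. All elements to the left of the pivot are <= 13, and all elements to the right are > 13.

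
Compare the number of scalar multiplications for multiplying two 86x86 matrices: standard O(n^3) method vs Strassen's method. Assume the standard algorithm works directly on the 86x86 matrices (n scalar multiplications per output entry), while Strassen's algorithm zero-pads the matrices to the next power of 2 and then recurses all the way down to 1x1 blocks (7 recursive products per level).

Matrix multiplication for 86x86 matrices:

Strassen's algorithm requires power-of-2 dimensions. Pad 86x86 to 128x128 (next power of 2).

Standard algorithm: 86^3 = 636056 multiplications
Strassen's algorithm: 7^(log2(128)) = 7^7 = 823543 multiplications
Difference: 636056 - 823543 = -187487 (Strassen uses MORE here due to padding overhead — for small or just-over-power-of-2 n, padding can outweigh the per-level savings)

Standard: 636056 multiplications (86^3). Strassen: 823543 multiplications (7^7, after padding to 128x128). Strassen reduces 8 recursive multiplications to 7 at each level.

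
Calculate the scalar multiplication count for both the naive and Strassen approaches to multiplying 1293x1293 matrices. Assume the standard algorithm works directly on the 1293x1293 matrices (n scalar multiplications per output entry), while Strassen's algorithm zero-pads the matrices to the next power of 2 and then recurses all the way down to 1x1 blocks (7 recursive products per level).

Matrix multiplication for 1293x1293 matrices:

Strassen's algorithm requires power-of-2 dimensions. Pad 1293x1293 to 2048x2048 (next power of 2).

Standard algorithm: 1293^3 = 2161700757 multiplications
Strassen's algorithm: 7^(log2(2048)) = 7^11 = 1977326743 multiplications
Savings: 2161700757 - 1977326743 = 184374014 multiplications

Standard: 2161700757 multiplications (1293^3). Strassen: 1977326743 multiplications (7^11, after padding to 2048x2048). Strassen reduces 8 recursive multiplications to 7 at each level.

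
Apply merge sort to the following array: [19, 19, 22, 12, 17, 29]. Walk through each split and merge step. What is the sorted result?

Merge sort trace:

Split: [19, 19, 22, 12, 17, 29] -> [19, 19, 22] and [12, 17, 29]
  Split: [19, 19, 22] -> [19] and [19, 22]
    Split: [19, 22] -> [19] and [22]
    Merge: [19] + [22] -> [19, 22]
  Merge: [19] + [19, 22] -> [19, 19, 22]
  Split: [12, 17, 29] -> [12] and [17, 29]
    Split: [17, 29] -> [17] and [29]
    Merge: [17] + [29] -> [17, 29]
  Merge: [12] + [17, 29] -> [12, 17, 29]
Merge: [19, 19, 22] + [12, 17, 29] -> [12, 17, 19, 19, 22, 29]

Final sorted array: [12, 17, 19, 19, 22, 29]

The merge sort proceeds by recursively splitting the array and merging sorted halves.
After all merges, the sorted array is [12, 17, 19, 19, 22, 29].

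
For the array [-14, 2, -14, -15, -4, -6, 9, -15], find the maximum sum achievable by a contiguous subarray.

Using Kadane's algorithm on [-14, 2, -14, -15, -4, -6, 9, -15]:

Scanning through the array:
Position 1 (value 2): max_ending_here = 2, max_so_far = 2
Position 2 (value -14): max_ending_here = -12, max_so_far = 2
Position 3 (value -15): max_ending_here = -15, max_so_far = 2
Position 4 (value -4): max_ending_here = -4, max_so_far = 2
Position 5 (value -6): max_ending_here = -6, max_so_far = 2
Position 6 (value 9): max_ending_here = 9, max_so_far = 9
Position 7 (value -15): max_ending_here = -6, max_so_far = 9

Maximum subarray: [9]
Maximum sum: 9

The maximum subarray is [9] with sum 9. This subarray runs from index 6 to index 6.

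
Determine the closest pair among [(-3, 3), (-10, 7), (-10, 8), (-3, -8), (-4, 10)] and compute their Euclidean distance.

Computing all pairwise distances among 5 points:

d((-3, 3), (-10, 7)) = 8.0623
d((-3, 3), (-10, 8)) = 8.6023
d((-3, 3), (-3, -8)) = 11.0
d((-3, 3), (-4, 10)) = 7.0711
d((-10, 7), (-10, 8)) = 1.0 <-- minimum
d((-10, 7), (-3, -8)) = 16.5529
d((-10, 7), (-4, 10)) = 6.7082
d((-10, 8), (-3, -8)) = 17.4642
d((-10, 8), (-4, 10)) = 6.3246
d((-3, -8), (-4, 10)) = 18.0278

Closest pair: (-10, 7) and (-10, 8) with distance 1.0

The closest pair is (-10, 7) and (-10, 8) with Euclidean distance 1.0. For 5 points, brute-force pairwise comparison is shown above. For large n, the divide-and-conquer algorithm (sort by x, recurse on halves, check the dividing strip) achieves O(n log n).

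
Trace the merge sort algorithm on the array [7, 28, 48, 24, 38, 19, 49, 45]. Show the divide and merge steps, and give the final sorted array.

Merge sort trace:

Split: [7, 28, 48, 24, 38, 19, 49, 45] -> [7, 28, 48, 24] and [38, 19, 49, 45]
  Split: [7, 28, 48, 24] -> [7, 28] and [48, 24]
    Split: [7, 28] -> [7] and [28]
    Merge: [7] + [28] -> [7, 28]
    Split: [48, 24] -> [48] and [24]
    Merge: [48] + [24] -> [24, 48]
  Merge: [7, 28] + [24, 48] -> [7, 24, 28, 48]
  Split: [38, 19, 49, 45] -> [38, 19] and [49, 45]
    Split: [38, 19] -> [38] and [19]
    Merge: [38] + [19] -> [19, 38]
    Split: [49, 45] -> [49] and [45]
    Merge: [49] + [45] -> [45, 49]
  Merge: [19, 38] + [45, 49] -> [19, 38, 45, 49]
Merge: [7, 24, 28, 48] + [19, 38, 45, 49] -> [7, 19, 24, 28, 38, 45, 48, 49]

Final sorted array: [7, 19, 24, 28, 38, 45, 48, 49]

The merge sort proceeds by recursively splitting the array and merging sorted halves.
After all merges, the sorted array is [7, 19, 24, 28, 38, 45, 48, 49].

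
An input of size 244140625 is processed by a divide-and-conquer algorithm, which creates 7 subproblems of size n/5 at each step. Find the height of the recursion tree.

For divide and conquer with division factor 5:

Problem sizes at each level:
Level 0: 244140625
Level 1: 48828125
Level 2: 9765625
Level 3: 1953125
Level 4: 390625
Level 5: 78125
Level 6: 15625
Level 7: 3125
Level 8: 625
Level 9: 125
Level 10: 25
Level 11: 5
Level 12: 1

The root is level 0 and the size-1 base case is level 12 (the tree spans levels 0 through 12, i.e. 13 levels counting the root), so the depth is the number of divisions: log_5(244140625) = 12

The recursion tree depth is log_5(244140625) = 12. At each level, the problem size is divided by 5, so it takes 12 divisions to reduce to a base case of size 1. The algorithm makes 7 recursive calls at each level.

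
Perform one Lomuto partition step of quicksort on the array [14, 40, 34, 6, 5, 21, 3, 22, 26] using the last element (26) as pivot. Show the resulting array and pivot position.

Lomuto partition with pivot = 26:

Initial array: [14, 40, 34, 6, 5, 21, 3, 22, 26]

arr[0]=14 <= 26: swap with position 0, array becomes [14, 40, 34, 6, 5, 21, 3, 22, 26]
arr[1]=40 > 26: no swap
arr[2]=34 > 26: no swap
arr[3]=6 <= 26: swap with position 1, array becomes [14, 6, 34, 40, 5, 21, 3, 22, 26]
arr[4]=5 <= 26: swap with position 2, array becomes [14, 6, 5, 40, 34, 21, 3, 22, 26]
arr[5]=21 <= 26: swap with position 3, array becomes [14, 6, 5, 21, 34, 40, 3, 22, 26]
arr[6]=3 <= 26: swap with position 4, array becomes [14, 6, 5, 21, 3, 40, 34, 22, 26]
arr[7]=22 <= 26: swap with position 5, array becomes [14, 6, 5, 21, 3, 22, 34, 40, 26]

Place pivot at position 6: [14, 6, 5, 21, 3, 22, 26, 40, 34]
Pivot position: 6

After partitioning with pivot 26, the array becomes [14, 6, 5, 21, 3, 22, 26, 40, 34]. The pivot is placed at index 6. All elements to the left of the pivot are <= 26, and all elements to the right are > 26.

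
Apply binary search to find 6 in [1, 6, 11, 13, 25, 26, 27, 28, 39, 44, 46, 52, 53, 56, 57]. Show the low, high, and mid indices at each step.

Binary search for 6 in [1, 6, 11, 13, 25, 26, 27, 28, 39, 44, 46, 52, 53, 56, 57]:

lo=0, hi=14, mid=7, arr[mid]=28 -> 28 > 6, search left half
lo=0, hi=6, mid=3, arr[mid]=13 -> 13 > 6, search left half
lo=0, hi=2, mid=1, arr[mid]=6 -> Found target at index 1!

Binary search finds 6 at index 1 after 3 comparisons. The search repeatedly halves the search space by comparing with the middle element.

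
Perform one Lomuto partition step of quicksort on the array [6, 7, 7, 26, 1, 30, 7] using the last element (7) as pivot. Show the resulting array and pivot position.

Lomuto partition with pivot = 7:

Initial array: [6, 7, 7, 26, 1, 30, 7]

arr[0]=6 <= 7: swap with position 0, array becomes [6, 7, 7, 26, 1, 30, 7]
arr[1]=7 <= 7: swap with position 1, array becomes [6, 7, 7, 26, 1, 30, 7]
arr[2]=7 <= 7: swap with position 2, array becomes [6, 7, 7, 26, 1, 30, 7]
arr[3]=26 > 7: no swap
arr[4]=1 <= 7: swap with position 3, array becomes [6, 7, 7, 1, 26, 30, 7]
arr[5]=30 > 7: no swap

Place pivot at position 4: [6, 7, 7, 1, 7, 30, 26]
Pivot position: 4

After partitioning with pivot 7, the array becomes [6, 7, 7, 1, 7, 30, 26]. The pivot is placed at index 4. All elements to the left of the pivot are <= 7, and all elements to the right are > 7.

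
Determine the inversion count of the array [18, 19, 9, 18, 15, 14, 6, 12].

Finding inversions in [18, 19, 9, 18, 15, 14, 6, 12]:

(0, 2): arr[0]=18 > arr[2]=9
(0, 4): arr[0]=18 > arr[4]=15
(0, 5): arr[0]=18 > arr[5]=14
(0, 6): arr[0]=18 > arr[6]=6
(0, 7): arr[0]=18 > arr[7]=12
(1, 2): arr[1]=19 > arr[2]=9
(1, 3): arr[1]=19 > arr[3]=18
(1, 4): arr[1]=19 > arr[4]=15
(1, 5): arr[1]=19 > arr[5]=14
(1, 6): arr[1]=19 > arr[6]=6
(1, 7): arr[1]=19 > arr[7]=12
(2, 6): arr[2]=9 > arr[6]=6
(3, 4): arr[3]=18 > arr[4]=15
(3, 5): arr[3]=18 > arr[5]=14
(3, 6): arr[3]=18 > arr[6]=6
(3, 7): arr[3]=18 > arr[7]=12
(4, 5): arr[4]=15 > arr[5]=14
(4, 6): arr[4]=15 > arr[6]=6
(4, 7): arr[4]=15 > arr[7]=12
(5, 6): arr[5]=14 > arr[6]=6
(5, 7): arr[5]=14 > arr[7]=12

Total inversions: 21

The array has 21 inversion(s): (0,2), (0,4), (0,5), (0,6), (0,7), (1,2), (1,3), (1,4), (1,5), (1,6), (1,7), (2,6), (3,4), (3,5), (3,6), (3,7), (4,5), (4,6), (4,7), (5,6), (5,7). Each pair (i,j) satisfies i < j and arr[i] > arr[j].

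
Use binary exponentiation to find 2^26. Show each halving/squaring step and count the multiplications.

Computing 2^26 by squaring (build up from 2^1; each line after the first costs one multiplication):

2^1 = 2
2^2 = (2^1)^2 = 2^2 = 4
2^3 = 2 * 2^2 = 2 * 4 = 8
2^6 = (2^3)^2 = 8^2 = 64
2^12 = (2^6)^2 = 64^2 = 4096
2^13 = 2 * 2^12 = 2 * 4096 = 8192
2^26 = (2^13)^2 = 8192^2 = 67108864

Result: 67108864
Multiplications needed: 6 (6 lines after 2^1)

2^26 = 67108864. Using exponentiation by squaring, this requires 6 multiplications. The key idea: if the exponent is even, square the half-power; if odd, multiply by the base once.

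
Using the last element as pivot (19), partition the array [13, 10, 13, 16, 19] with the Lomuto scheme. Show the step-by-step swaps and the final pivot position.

Lomuto partition with pivot = 19:

Initial array: [13, 10, 13, 16, 19]

arr[0]=13 <= 19: swap with position 0, array becomes [13, 10, 13, 16, 19]
arr[1]=10 <= 19: swap with position 1, array becomes [13, 10, 13, 16, 19]
arr[2]=13 <= 19: swap with position 2, array becomes [13, 10, 13, 16, 19]
arr[3]=16 <= 19: swap with position 3, array becomes [13, 10, 13, 16, 19]

Place pivot at position 4: [13, 10, 13, 16, 19]
Pivot position: 4

After partitioning with pivot 19, the array becomes [13, 10, 13, 16, 19]. The pivot is placed at index 4. All elements to the left of the pivot are <= 19, and all elements to the right are > 19.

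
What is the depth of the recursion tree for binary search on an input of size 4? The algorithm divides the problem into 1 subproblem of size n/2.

For divide and conquer with division factor 2:

Problem sizes at each level:
Level 0: 4
Level 1: 2
Level 2: 1

The root is level 0 and the size-1 base case is level 2 (the tree spans levels 0 through 2, i.e. 3 levels counting the root), so the depth is the number of divisions: log_2(4) = 2

The recursion tree depth is log_2(4) = 2. At each level, the problem size is divided by 2, so it takes 2 divisions to reduce to a base case of size 1. The algorithm makes 1 recursive call at each level.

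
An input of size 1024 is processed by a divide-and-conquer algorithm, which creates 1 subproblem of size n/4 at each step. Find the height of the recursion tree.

For divide and conquer with division factor 4:

Problem sizes at each level:
Level 0: 1024
Level 1: 256
Level 2: 64
Level 3: 16
Level 4: 4
Level 5: 1

The root is level 0 and the size-1 base case is level 5 (the tree spans levels 0 through 5, i.e. 6 levels counting the root), so the depth is the number of divisions: log_4(1024) = 5

The recursion tree depth is log_4(1024) = 5. At each level, the problem size is divided by 4, so it takes 5 divisions to reduce to a base case of size 1. The algorithm makes 1 recursive call at each level.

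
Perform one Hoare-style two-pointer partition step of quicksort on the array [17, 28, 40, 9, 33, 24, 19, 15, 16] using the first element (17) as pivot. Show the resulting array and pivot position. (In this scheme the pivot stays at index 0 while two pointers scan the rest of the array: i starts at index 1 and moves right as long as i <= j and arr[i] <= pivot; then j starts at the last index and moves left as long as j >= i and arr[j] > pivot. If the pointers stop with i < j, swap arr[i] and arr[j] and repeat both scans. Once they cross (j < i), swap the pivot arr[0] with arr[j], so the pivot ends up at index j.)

Hoare-style two-pointer partition with pivot = 17:

Initial array: [17, 28, 40, 9, 33, 24, 19, 15, 16]

Pointers start at i = 1, j = 8.
i stops at index 1 (arr[1]=28 > 17), j stops at index 8 (arr[8]=16 <= 17): swap arr[1] and arr[8], array becomes [17, 16, 40, 9, 33, 24, 19, 15, 28]
i stops at index 2 (arr[2]=40 > 17), j stops at index 7 (arr[7]=15 <= 17): swap arr[2] and arr[7], array becomes [17, 16, 15, 9, 33, 24, 19, 40, 28]
i ends at 4, j ends at 3: the pointers have crossed (j < i), so scanning stops.

Swap pivot arr[0] with arr[3] to place pivot at position 3: [9, 16, 15, 17, 33, 24, 19, 40, 28]
Pivot position: 3

After partitioning with pivot 17, the array becomes [9, 16, 15, 17, 33, 24, 19, 40, 28]. The pivot is placed at index 3. All elements to the left of the pivot are <= 17, and all elements to the right are > 17.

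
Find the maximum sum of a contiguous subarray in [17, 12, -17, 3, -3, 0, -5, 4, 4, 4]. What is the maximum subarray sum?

Using Kadane's algorithm on [17, 12, -17, 3, -3, 0, -5, 4, 4, 4]:

Scanning through the array:
Position 1 (value 12): max_ending_here = 29, max_so_far = 29
Position 2 (value -17): max_ending_here = 12, max_so_far = 29
Position 3 (value 3): max_ending_here = 15, max_so_far = 29
Position 4 (value -3): max_ending_here = 12, max_so_far = 29
Position 5 (value 0): max_ending_here = 12, max_so_far = 29
Position 6 (value -5): max_ending_here = 7, max_so_far = 29
Position 7 (value 4): max_ending_here = 11, max_so_far = 29
Position 8 (value 4): max_ending_here = 15, max_so_far = 29
Position 9 (value 4): max_ending_here = 19, max_so_far = 29

Maximum subarray: [17, 12]
Maximum sum: 29

The maximum subarray is [17, 12] with sum 29. This subarray runs from index 0 to index 1.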